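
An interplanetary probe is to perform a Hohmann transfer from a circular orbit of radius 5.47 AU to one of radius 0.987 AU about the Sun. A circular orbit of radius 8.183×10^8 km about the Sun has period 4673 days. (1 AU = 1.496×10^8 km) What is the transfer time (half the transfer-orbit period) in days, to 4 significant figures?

t = 1059 days

From Kepler's third law T² = 4π²r³/μ at r = 8.183×10^8 km, T = 4673 days = 4673 × 86400 s = 4.037472×10^8 s: μ = 4π²r³/T² = 1.32702×10^11 km³/s².
In km: r₁ = 5.47 × 1.496×10^8 = 8.18312×10^8 km; r₂ = 0.987 × 1.496×10^8 = 1.476552×10^8 km.
Semi-major axis of the transfer orbit: a_t = (8.18312×10^8 + 1.476552×10^8)/2 = 4.829836×10^8 km.
Transfer time t = π√(a_t³/μ) = π√((4.829836×10^8)³ / 1.32702×10^11) = 9.154×10^7 s.
Converting: 9.154×10^7 s ÷ 86400 s/day = 1059 days.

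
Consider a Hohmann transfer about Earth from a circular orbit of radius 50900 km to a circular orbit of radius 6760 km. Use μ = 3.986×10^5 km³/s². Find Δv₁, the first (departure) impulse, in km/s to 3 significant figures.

The Hohmann ellipse has a_t = (r₁ + r₂)/2 = 28830 km.
On the circular orbit at r = 50900 km, v_c = √(μ/r) = 2.798 km/s.
Vis-viva on the transfer ellipse at r = 50900 km gives v_t = √[μ(2/r − 1/a_t)] = 1.355 km/s.
Δv₁ = |v_t − v_c| = |1.355 − 2.798| = 1.443 km/s.

Δv₁ = 1.44 km/s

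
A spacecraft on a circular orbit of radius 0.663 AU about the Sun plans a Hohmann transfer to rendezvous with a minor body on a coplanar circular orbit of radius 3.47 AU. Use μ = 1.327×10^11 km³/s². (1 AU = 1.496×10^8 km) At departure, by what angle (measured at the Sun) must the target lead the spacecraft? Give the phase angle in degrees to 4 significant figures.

In km: r₁ = 0.663 × 1.496×10^8 = 9.91848×10^7 km; r₂ = 3.47 × 1.496×10^8 = 5.19112×10^8 km.
Transfer-ellipse semi-major axis a_t = (r₁ + r₂)/2 = (9.91848×10^7 + 5.19112×10^8)/2 = 3.091484×10^8 km.
Transfer time t = π√(a_t³/μ) = 4.6878×10^7 s.
The target's mean motion on its circular orbit is ω₂ = √(μ/r₂³) = 3.0800×10^-8 rad/s.
Angle swept by the target during transfer: ω₂·t = 1.4438 rad = 82.72°.
Arrival is 180° from departure on the ellipse, so φ = 180° − 82.72° = 97.28°.

φ = 97.28°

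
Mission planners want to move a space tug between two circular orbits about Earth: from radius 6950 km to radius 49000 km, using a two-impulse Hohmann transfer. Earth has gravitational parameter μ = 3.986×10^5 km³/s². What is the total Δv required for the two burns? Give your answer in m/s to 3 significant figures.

Δv = 3880 m/s

Transfer-ellipse semi-major axis a_t = (r₁ + r₂)/2 = (6950 + 49000)/2 = 27975 km.
Circular speed at r₁: v₁ = √(μ/r₁) = √(3.986×10^5/6950) = 7.57314 km/s.
Transfer-orbit speed at r₁ (vis-viva equation): v_p = √[μ(2/r₁ − 1/a_t)] = 10.0228 km/s.
First burn Δv₁ = |v_p − v₁| = 2.4497 km/s.
At r₂, v₂ = √(μ/r₂) = 2.8521 km/s.
Transfer-orbit speed at r₂: v_a = √[μ(2/r₂ − 1/a_t)] = 1.4216 km/s.
Second burn Δv₂ = |v₂ − v_a| = 1.4305 km/s.
Total Δv = Δv₁ + Δv₂ = 3.880 km/s.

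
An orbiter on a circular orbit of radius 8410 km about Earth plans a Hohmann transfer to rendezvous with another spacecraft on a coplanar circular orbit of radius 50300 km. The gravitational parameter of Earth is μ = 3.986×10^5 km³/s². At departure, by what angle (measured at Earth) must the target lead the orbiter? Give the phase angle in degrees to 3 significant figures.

The Hohmann ellipse has a_t = (r₁ + r₂)/2 = 29355 km.
The half-period of the transfer ellipse is t = π√(a_t³/μ) = 25026.74 s.
Target angular speed ω₂ = √(μ/r₂³) = 5.596502×10^-5 rad/s.
Angle swept by the target during transfer: ω₂·t = 1.400622 rad = 80.2497°.
Arrival is 180° from departure on the ellipse, so φ = 180° − 80.2497° = 99.8°.

φ = 99.8°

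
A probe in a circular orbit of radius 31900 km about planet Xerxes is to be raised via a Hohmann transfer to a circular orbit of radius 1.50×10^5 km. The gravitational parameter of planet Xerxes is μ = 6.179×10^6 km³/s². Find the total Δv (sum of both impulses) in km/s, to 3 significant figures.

Δv = 6.57 km/s

Semi-major axis of the transfer orbit: a_t = (31900 + 1.500×10^5)/2 = 90950 km.
At r₁ the circular-orbit speed is v₁ = √(μ/r₁) = 13.9176 km/s.
On the transfer ellipse at r₁, vis-viva gives v_p = √[μ(2/r₁ − 1/a_t)] = 17.8734 km/s.
First burn Δv₁ = |v_p − v₁| = 3.956 km/s.
Circular speed at r₂: v₂ = √(μ/r₂) = 6.418 km/s.
Transfer-orbit speed at r₂: v_a = √[μ(2/r₂ − 1/a_t)] = 3.801 km/s.
Second burn Δv₂ = |v₂ − v_a| = 2.617 km/s.
Δv = Δv₁ + Δv₂ = 3.956 + 2.617 = 6.573 km/s.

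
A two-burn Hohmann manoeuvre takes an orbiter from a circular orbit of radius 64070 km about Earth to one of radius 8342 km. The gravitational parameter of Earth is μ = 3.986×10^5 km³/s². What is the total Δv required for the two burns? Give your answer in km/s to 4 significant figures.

Δv = 3.580 km/s

The Hohmann ellipse has a_t = (r₁ + r₂)/2 = 36206 km.
At r₁ the circular-orbit speed is v₁ = √(μ/r₁) = 2.494 km/s.
Transfer-orbit speed at r₁ (vis-viva equation): v_a = √[μ(2/r₁ − 1/a_t)] = 1.197 km/s.
First burn Δv₁ = |v_a − v₁| = 1.297 km/s.
At r₂, v₂ = √(μ/r₂) = 6.912 km/s.
Transfer-orbit speed at r₂: v_p = √[μ(2/r₂ − 1/a_t)] = 9.195 km/s.
Second burn Δv₂ = |v₂ − v_p| = 2.283 km/s.
Δv = Δv₁ + Δv₂ = 1.297 + 2.283 = 3.580 km/s.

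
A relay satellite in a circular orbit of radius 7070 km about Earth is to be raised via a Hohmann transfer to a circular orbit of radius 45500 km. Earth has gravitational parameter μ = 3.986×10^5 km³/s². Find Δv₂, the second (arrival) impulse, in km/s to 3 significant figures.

Δv₂ = 1.42 km/s

The Hohmann ellipse has a_t = (r₁ + r₂)/2 = 26285 km.
Circular speed at r = 45500 km: v_c = √(μ/r) = 2.960 km/s.
Vis-viva on the transfer ellipse at r = 45500 km gives v_t = √[μ(2/r − 1/a_t)] = 1.535 km/s.
Δv₂ = |v_t − v_c| = |1.535 − 2.960| = 1.425 km/s.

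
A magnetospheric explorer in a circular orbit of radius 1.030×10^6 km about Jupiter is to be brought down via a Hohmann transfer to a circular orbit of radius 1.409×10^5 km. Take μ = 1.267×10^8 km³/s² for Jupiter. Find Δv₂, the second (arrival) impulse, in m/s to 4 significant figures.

Δv₂ = 9788 m/s

Transfer-ellipse semi-major axis a_t = (r₁ + r₂)/2 = (1.030×10^6 + 1.409×10^5)/2 = 5.8545×10^5 km.
Circular speed at r = 1.409×10^5 km: v_c = √(μ/r) = 29.987 km/s.
Vis-viva on the transfer ellipse at r = 1.409×10^5 km gives v_t = √[μ(2/r − 1/a_t)] = 39.775 km/s.
Δv₂ = |v_t − v_c| = |39.775 − 29.987| = 9.788 km/s.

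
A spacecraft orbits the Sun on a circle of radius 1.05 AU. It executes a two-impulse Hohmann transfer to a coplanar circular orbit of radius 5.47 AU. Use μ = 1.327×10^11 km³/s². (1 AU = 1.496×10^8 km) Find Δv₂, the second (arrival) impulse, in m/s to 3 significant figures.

Δv₂ = 5510 m/s

In km: r₁ = 1.05 × 1.496×10^8 = 1.5708×10^8 km; r₂ = 5.47 × 1.496×10^8 = 8.18312×10^8 km.
The Hohmann ellipse has a_t = (r₁ + r₂)/2 = 4.87696×10^8 km.
On the circular orbit at r = 8.18312×10^8 km, v_c = √(μ/r) = 12.734 km/s.
Transfer-orbit speed at the same r (vis-viva, a = a_t): v_t = √[μ(2/r − 1/a_t)] = 7.2271 km/s.
Δv₂ = |v_t − v_c| = |7.2271 − 12.734| = 5.507 km/s.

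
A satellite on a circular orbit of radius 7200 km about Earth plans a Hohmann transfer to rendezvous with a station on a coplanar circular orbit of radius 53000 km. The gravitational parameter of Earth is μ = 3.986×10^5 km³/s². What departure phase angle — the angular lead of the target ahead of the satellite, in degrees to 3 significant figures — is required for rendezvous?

φ = 103°

Transfer-ellipse semi-major axis a_t = (r₁ + r₂)/2 = (7200 + 53000)/2 = 30100 km.
The half-period of the transfer ellipse is t = π√(a_t³/μ) = 25985.5 s.
The target's mean motion on its circular orbit is ω₂ = √(μ/r₂³) = 5.17434×10^-5 rad/s.
Angle swept by the target during transfer: ω₂·t = 1.3446 rad = 77.04°.
The satellite traverses 180° on the transfer ellipse, so the target must lead by 180° − 77.04° = 103°.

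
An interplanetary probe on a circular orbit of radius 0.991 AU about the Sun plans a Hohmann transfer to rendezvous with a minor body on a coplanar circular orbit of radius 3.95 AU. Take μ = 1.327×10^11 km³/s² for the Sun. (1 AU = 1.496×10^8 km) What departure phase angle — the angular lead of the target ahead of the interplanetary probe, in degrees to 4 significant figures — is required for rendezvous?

φ = 90.97°

In km: r₁ = 0.991 × 1.496×10^8 = 1.482536×10^8 km; r₂ = 3.95 × 1.496×10^8 = 5.9092×10^8 km.
Semi-major axis of the transfer orbit: a_t = (1.482536×10^8 + 5.9092×10^8)/2 = 3.695868×10^8 km.
Transfer time t = π√(a_t³/μ) = 6.12758×10^7 s.
Target angular speed ω₂ = √(μ/r₂³) = 2.53596×10^-8 rad/s.
Angle swept by the target during transfer: ω₂·t = 1.5539 rad = 89.03°.
Arrival is 180° from departure on the ellipse, so φ = 180° − 89.03° = 90.97°.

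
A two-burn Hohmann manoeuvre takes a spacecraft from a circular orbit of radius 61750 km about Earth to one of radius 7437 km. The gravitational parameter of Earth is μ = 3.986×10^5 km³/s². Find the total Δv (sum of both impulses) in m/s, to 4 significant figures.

Δv = 3823 m/s

Transfer-ellipse semi-major axis a_t = (r₁ + r₂)/2 = (61750 + 7437)/2 = 34593.5 km.
Circular speed at r₁: v₁ = √(μ/r₁) = √(3.986×10^5/61750) = 2.541 km/s.
On the transfer ellipse at r₁, vis-viva equation gives v_a = √[μ(2/r₁ − 1/a_t)] = 1.178 km/s.
First burn Δv₁ = |v_a − v₁| = 1.363 km/s.
Circular speed at r₂: v₂ = √(μ/r₂) = 7.321 km/s.
Transfer-orbit speed at r₂: v_p = √[μ(2/r₂ − 1/a_t)] = 9.781 km/s.
Second burn Δv₂ = |v₂ − v_p| = 2.460 km/s.
Δv = Δv₁ + Δv₂ = 1.363 + 2.460 = 3.823 km/s.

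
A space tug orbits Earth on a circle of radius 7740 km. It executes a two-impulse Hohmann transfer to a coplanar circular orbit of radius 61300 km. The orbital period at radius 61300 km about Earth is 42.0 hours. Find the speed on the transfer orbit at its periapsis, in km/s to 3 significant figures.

v = 9.55 km/s

From Kepler's third law T² = 4π²r³/μ at r = 61300 km, T = 42.0 hours = 42.0 × 3600 s = 1.512×10^5 s: μ = 4π²r³/T² = 3.97775×10^5 km³/s².
Transfer-ellipse semi-major axis a_t = (r₁ + r₂)/2 = (7740 + 61300)/2 = 34520 km.
At periapsis, r = 7740 km.
Applying v² = μ(2/r − 1/a_t): v = 9.553 km/s.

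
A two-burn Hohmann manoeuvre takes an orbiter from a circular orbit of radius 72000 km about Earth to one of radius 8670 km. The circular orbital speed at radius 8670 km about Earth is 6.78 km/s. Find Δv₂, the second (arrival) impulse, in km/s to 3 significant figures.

From the circular-orbit relation v² = μ/r at r = 8670 km: μ = v²r = (6.78)² × 8670 = 3.98546×10^5 km³/s².
Transfer-ellipse semi-major axis a_t = (r₁ + r₂)/2 = (72000 + 8670)/2 = 40335 km.
Circular speed at r = 8670 km: v_c = √(μ/r) = 6.780 km/s.
Vis-viva on the transfer ellipse at r = 8670 km gives v_t = √[μ(2/r − 1/a_t)] = 9.058 km/s.
Δv₂ = |v_t − v_c| = |9.058 − 6.780| = 2.278 km/s.

Δv₂ = 2.28 km/s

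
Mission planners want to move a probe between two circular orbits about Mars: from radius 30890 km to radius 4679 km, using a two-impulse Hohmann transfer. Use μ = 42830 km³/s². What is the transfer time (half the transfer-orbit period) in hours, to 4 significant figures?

t = 10.00 hours

Transfer-ellipse semi-major axis a_t = (r₁ + r₂)/2 = (30890 + 4679)/2 = 17784.5 km.
Half the transfer-orbit period gives t = π√(a_t³/μ) = 36000 s.
Converting: 36000 s ÷ 3600 s/hour = 10.00 hours.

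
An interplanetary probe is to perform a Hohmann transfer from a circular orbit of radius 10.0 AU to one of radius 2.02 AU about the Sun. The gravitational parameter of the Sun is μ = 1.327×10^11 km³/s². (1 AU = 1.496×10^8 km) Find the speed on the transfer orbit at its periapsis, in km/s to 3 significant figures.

In km: r₁ = 10.0 × 1.496×10^8 = 1.496×10^9 km; r₂ = 2.02 × 1.496×10^8 = 3.02192×10^8 km.
Semi-major axis of the transfer orbit: a_t = (1.496×10^9 + 3.02192×10^8)/2 = 8.99096×10^8 km.
The periapsis of the transfer ellipse is at r = 3.02192×10^8 km.
From the vis-viva equation, v = √[μ(2/r − 1/a_t)] = 27.03 km/s.

v = 27.0 km/s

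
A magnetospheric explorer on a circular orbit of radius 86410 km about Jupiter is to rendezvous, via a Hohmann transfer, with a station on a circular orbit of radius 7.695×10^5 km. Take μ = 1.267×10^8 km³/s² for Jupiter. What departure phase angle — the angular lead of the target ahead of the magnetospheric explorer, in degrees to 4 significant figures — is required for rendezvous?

φ = 105.3°

Transfer-ellipse semi-major axis a_t = (r₁ + r₂)/2 = (86410 + 7.695×10^5)/2 = 4.27955×10^5 km.
The half-period of the transfer ellipse is t = π√(a_t³/μ) = 78137.4 s.
Target angular speed ω₂ = √(μ/r₂³) = 1.66754×10^-5 rad/s.
Angle swept by the target during transfer: ω₂·t = 1.30297 rad = 74.655°.
Arrival is 180° from departure on the ellipse, so φ = 180° − 74.655° = 105.3°.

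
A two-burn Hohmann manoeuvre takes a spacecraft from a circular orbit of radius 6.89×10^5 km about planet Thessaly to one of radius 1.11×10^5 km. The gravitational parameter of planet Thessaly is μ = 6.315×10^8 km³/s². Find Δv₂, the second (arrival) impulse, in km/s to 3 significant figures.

Transfer-ellipse semi-major axis a_t = (r₁ + r₂)/2 = (6.890×10^5 + 1.110×10^5)/2 = 4.000×10^5 km.
On the circular orbit at r = 1.110×10^5 km, v_c = √(μ/r) = 75.427 km/s.
Vis-viva on the transfer ellipse at r = 1.110×10^5 km gives v_t = √[μ(2/r − 1/a_t)] = 98.993 km/s.
Δv₂ = |v_t − v_c| = |98.993 − 75.427| = 23.57 km/s.

Δv₂ = 23.6 km/s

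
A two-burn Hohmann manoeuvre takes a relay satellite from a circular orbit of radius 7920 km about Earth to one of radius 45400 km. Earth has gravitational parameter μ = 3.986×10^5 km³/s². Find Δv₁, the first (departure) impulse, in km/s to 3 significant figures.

Δv₁ = 2.16 km/s

The Hohmann ellipse has a_t = (r₁ + r₂)/2 = 26660 km.
Circular speed at r = 7920 km: v_c = √(μ/r) = 7.09424 km/s.
Vis-viva on the transfer ellipse at r = 7920 km gives v_t = √[μ(2/r − 1/a_t)] = 9.25772 km/s.
Δv₁ = |v_t − v_c| = |9.25772 − 7.09424| = 2.163 km/s.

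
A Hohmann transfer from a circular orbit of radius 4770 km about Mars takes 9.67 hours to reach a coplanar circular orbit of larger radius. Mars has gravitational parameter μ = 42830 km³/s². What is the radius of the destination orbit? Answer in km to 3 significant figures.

r₂ = 30000 km

Transfer time t = 9.67 hours = 34812 s, and t = π√(a_t³/μ).
So a_t = (μ t²/π²)^(1/3) = (42830 × (34812)² / π²)^(1/3) = 17390 km.
Since a_t = (r₁ + r₂)/2, r₂ = 2a_t − r₁ = 2×17390 − 4770 = 30010 km.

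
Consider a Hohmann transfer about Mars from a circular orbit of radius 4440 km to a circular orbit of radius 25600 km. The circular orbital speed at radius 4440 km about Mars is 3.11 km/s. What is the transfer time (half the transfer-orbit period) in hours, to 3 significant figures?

t = 7.75 hours

From the circular-orbit relation v² = μ/r at r = 4440 km: μ = v²r = (3.11)² × 4440 = 42944.1 km³/s².
The Hohmann ellipse has a_t = (r₁ + r₂)/2 = 15020 km.
Half the transfer-orbit period gives t = π√(a_t³/μ) = 27910 s.
Converting: 27910 s ÷ 3600 s/hour = 7.75 hours.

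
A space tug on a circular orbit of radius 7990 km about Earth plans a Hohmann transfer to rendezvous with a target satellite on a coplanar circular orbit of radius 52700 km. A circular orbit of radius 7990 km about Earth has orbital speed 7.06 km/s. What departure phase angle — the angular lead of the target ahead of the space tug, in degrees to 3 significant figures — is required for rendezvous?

φ = 101°

From the circular-orbit relation v² = μ/r at r = 7990 km: μ = v²r = (7.06)² × 7990 = 3.98250×10^5 km³/s².
The Hohmann ellipse has a_t = (r₁ + r₂)/2 = 30345 km.
Transfer time t = π√(a_t³/μ) = 26315 s.
The target's mean motion on its circular orbit is ω₂ = √(μ/r₂³) = 5.2163×10^-5 rad/s.
Angle swept by the target during transfer: ω₂·t = 1.3727 rad = 78.65°.
Arrival is 180° from departure on the ellipse, so φ = 180° − 78.65° = 101°.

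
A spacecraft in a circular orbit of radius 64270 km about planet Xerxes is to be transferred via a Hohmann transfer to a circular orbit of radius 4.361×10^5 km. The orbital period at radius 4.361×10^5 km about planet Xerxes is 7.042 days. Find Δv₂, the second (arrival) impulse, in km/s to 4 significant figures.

Δv₂ = 2.221 km/s

From Kepler's third law T² = 4π²r³/μ at r = 4.361×10^5 km, T = 7.042 days = 7.042 × 86400 s = 6.084288×10^5 s: μ = 4π²r³/T² = 8.84501×10^6 km³/s².
The Hohmann ellipse has a_t = (r₁ + r₂)/2 = 2.50185×10^5 km.
On the circular orbit at r = 4.361×10^5 km, v_c = √(μ/r) = 4.504 km/s.
Vis-viva on the transfer ellipse at r = 4.361×10^5 km gives v_t = √[μ(2/r − 1/a_t)] = 2.283 km/s.
Δv₂ = |v_t − v_c| = |2.283 − 4.504| = 2.221 km/s.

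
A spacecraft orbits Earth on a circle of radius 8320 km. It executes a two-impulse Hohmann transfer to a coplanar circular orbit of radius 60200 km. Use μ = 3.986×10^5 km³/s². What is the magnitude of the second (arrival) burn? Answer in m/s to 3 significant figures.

The Hohmann ellipse has a_t = (r₁ + r₂)/2 = 34260 km.
On the circular orbit at r = 60200 km, v_c = √(μ/r) = 2.573 km/s.
Transfer-orbit speed at the same r (vis-viva, a = a_t): v_t = √[μ(2/r − 1/a_t)] = 1.268 km/s.
Δv₂ = |v_t − v_c| = |1.268 − 2.573| = 1.305 km/s.

Δv₂ = 1310 m/s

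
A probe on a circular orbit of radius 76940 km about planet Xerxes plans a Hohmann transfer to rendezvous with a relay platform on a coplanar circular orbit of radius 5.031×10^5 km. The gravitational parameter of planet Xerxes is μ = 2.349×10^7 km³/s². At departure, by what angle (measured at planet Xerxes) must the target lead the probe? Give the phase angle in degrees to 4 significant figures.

The Hohmann ellipse has a_t = (r₁ + r₂)/2 = 2.9002×10^5 km.
The half-period of the transfer ellipse is t = π√(a_t³/μ) = 1.0124×10^5 s.
The target's mean motion on its circular orbit is ω₂ = √(μ/r₂³) = 1.3582×10^-5 rad/s.
Angle swept by the target during transfer: ω₂·t = 1.375 rad = 78.78°.
The probe traverses 180° on the transfer ellipse, so the target must lead by 180° − 78.78° = 101.2°.

φ = 101.2°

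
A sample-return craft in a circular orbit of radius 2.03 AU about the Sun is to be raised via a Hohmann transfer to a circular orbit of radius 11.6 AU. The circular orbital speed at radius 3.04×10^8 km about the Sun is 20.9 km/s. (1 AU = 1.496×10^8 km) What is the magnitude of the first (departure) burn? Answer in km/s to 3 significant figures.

From the circular-orbit relation v² = μ/r at r = 3.04×10^8 km: μ = v²r = (20.9)² × 3.04×10^8 = 1.32790×10^11 km³/s².
In km: r₁ = 2.03 × 1.496×10^8 = 3.03688×10^8 km; r₂ = 11.6 × 1.496×10^8 = 1.73536×10^9 km.
Transfer-ellipse semi-major axis a_t = (r₁ + r₂)/2 = (3.03688×10^8 + 1.73536×10^9)/2 = 1.019524×10^9 km.
Circular speed at r = 3.03688×10^8 km: v_c = √(μ/r) = 20.9107 km/s.
Transfer-orbit speed at the same r (vis-viva, a = a_t): v_t = √[μ(2/r − 1/a_t)] = 27.2813 km/s.
Δv₁ = |v_t − v_c| = |27.2813 − 20.9107| = 6.371 km/s.

Δv₁ = 6.37 km/s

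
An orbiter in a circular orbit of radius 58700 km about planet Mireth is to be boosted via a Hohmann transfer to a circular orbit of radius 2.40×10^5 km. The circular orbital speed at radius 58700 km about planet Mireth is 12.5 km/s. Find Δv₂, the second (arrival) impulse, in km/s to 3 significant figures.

From the circular-orbit relation v² = μ/r at r = 58700 km: μ = v²r = (12.5)² × 58700 = 9.17188×10^6 km³/s².
Semi-major axis of the transfer orbit: a_t = (58700 + 2.400×10^5)/2 = 1.4935×10^5 km.
On the circular orbit at r = 2.400×10^5 km, v_c = √(μ/r) = 6.182 km/s.
Transfer-orbit speed at the same r (vis-viva, a = a_t): v_t = √[μ(2/r − 1/a_t)] = 3.876 km/s.
Δv₂ = |v_t − v_c| = |3.876 − 6.182| = 2.306 km/s.

Δv₂ = 2.31 km/s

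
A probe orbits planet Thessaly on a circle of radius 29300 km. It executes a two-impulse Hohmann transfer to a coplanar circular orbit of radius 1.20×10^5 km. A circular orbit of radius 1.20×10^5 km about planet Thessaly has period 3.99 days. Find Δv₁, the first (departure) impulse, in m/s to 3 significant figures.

Δv₁ = 1190 m/s

From Kepler's third law T² = 4π²r³/μ at r = 1.20×10^5 km, T = 3.99 days = 3.99 × 86400 s = 3.44736×10^5 s: μ = 4π²r³/T² = 5.74024×10^5 km³/s².
The Hohmann ellipse has a_t = (r₁ + r₂)/2 = 74650 km.
On the circular orbit at r = 29300 km, v_c = √(μ/r) = 4.426 km/s.
Transfer-orbit speed at the same r (vis-viva, a = a_t): v_t = √[μ(2/r − 1/a_t)] = 5.612 km/s.
Δv₁ = |v_t − v_c| = |5.612 − 4.426| = 1.186 km/s.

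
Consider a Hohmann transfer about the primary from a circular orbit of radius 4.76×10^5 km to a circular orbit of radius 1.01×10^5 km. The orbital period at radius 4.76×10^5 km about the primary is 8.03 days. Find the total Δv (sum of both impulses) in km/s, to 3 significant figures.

Δv = 4.42 km/s

From Kepler's third law T² = 4π²r³/μ at r = 4.76×10^5 km, T = 8.03 days = 8.03 × 86400 s = 6.93792×10^5 s: μ = 4π²r³/T² = 8.84549×10^6 km³/s².
The Hohmann ellipse has a_t = (r₁ + r₂)/2 = 2.885×10^5 km.
Circular speed at r₁: v₁ = √(μ/r₁) = √(8.84549×10^6/4.760×10^5) = 4.3108 km/s.
Transfer-orbit speed at r₁ (v² = μ(2/r − 1/a)): v_a = √[μ(2/r₁ − 1/a_t)] = 2.5506 km/s.
First burn Δv₁ = |v_a − v₁| = 1.7602 km/s.
At r₂, v₂ = √(μ/r₂) = 9.358372 km/s.
Transfer-orbit speed at r₂: v_p = √[μ(2/r₂ − 1/a_t)] = 12.02073 km/s.
Second burn Δv₂ = |v₂ − v_p| = 2.6624 km/s.
Δv = Δv₁ + Δv₂ = 1.7602 + 2.6624 = 4.423 km/s.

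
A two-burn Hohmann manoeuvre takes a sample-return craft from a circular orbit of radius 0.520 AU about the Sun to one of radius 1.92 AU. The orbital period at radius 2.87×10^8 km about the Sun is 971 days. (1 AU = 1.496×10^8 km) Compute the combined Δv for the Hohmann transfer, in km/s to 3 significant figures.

From Kepler's third law T² = 4π²r³/μ at r = 2.87×10^8 km, T = 971 days = 971 × 86400 s = 8.38944×10^7 s: μ = 4π²r³/T² = 1.32599×10^11 km³/s².
In km: r₁ = 0.520 × 1.496×10^8 = 7.7792×10^7 km; r₂ = 1.92 × 1.496×10^8 = 2.87232×10^8 km.
Transfer-ellipse semi-major axis a_t = (r₁ + r₂)/2 = (7.7792×10^7 + 2.87232×10^8)/2 = 1.82512×10^8 km.
Circular speed at r₁: v₁ = √(μ/r₁) = √(1.32599×10^11/7.7792×10^7) = 41.286 km/s.
Transfer-orbit speed at r₁ (vis-viva equation): v_p = √[μ(2/r₁ − 1/a_t)] = 51.793 km/s.
First burn Δv₁ = |v_p − v₁| = 10.51 km/s.
Circular speed at r₂: v₂ = √(μ/r₂) = 21.486 km/s.
Transfer-orbit speed at r₂: v_a = √[μ(2/r₂ − 1/a_t)] = 14.027 km/s.
Second burn Δv₂ = |v₂ − v_a| = 7.459 km/s.
Δv = Δv₁ + Δv₂ = 10.51 + 7.459 = 17.97 km/s.

Δv = 18.0 km/s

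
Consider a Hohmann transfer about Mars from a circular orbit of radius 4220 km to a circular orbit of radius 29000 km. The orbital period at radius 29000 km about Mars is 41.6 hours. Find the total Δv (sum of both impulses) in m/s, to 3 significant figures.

From Kepler's third law T² = 4π²r³/μ at r = 29000 km, T = 41.6 hours = 41.6 × 3600 s = 1.4976×10^5 s: μ = 4π²r³/T² = 42930.1 km³/s².
Transfer-ellipse semi-major axis a_t = (r₁ + r₂)/2 = (4220 + 29000)/2 = 16610 km.
At r₁ the circular-orbit speed is v₁ = √(μ/r₁) = 3.1895 km/s.
Transfer-orbit speed at r₁ (vis-viva equation): v_p = √[μ(2/r₁ − 1/a_t)] = 4.2144 km/s.
First burn Δv₁ = |v_p − v₁| = 1.025 km/s.
Circular speed at r₂: v₂ = √(μ/r₂) = 1.2167 km/s.
Transfer-orbit speed at r₂: v_a = √[μ(2/r₂ − 1/a_t)] = 0.61327 km/s.
Second burn Δv₂ = |v₂ − v_a| = 0.6034 km/s.
Δv = Δv₁ + Δv₂ = 1.025 + 0.6034 = 1.628 km/s.

Δv = 1630 m/s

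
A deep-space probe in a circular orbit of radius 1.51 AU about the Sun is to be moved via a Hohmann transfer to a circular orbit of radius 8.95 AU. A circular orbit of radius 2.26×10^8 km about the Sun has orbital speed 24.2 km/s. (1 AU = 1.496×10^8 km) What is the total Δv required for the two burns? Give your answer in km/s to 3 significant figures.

From the circular-orbit relation v² = μ/r at r = 2.26×10^8 km: μ = v²r = (24.2)² × 2.26×10^8 = 1.32355×10^11 km³/s².
In km: r₁ = 1.51 × 1.496×10^8 = 2.25896×10^8 km; r₂ = 8.95 × 1.496×10^8 = 1.33892×10^9 km.
Transfer-ellipse semi-major axis a_t = (r₁ + r₂)/2 = (2.25896×10^8 + 1.33892×10^9)/2 = 7.82408×10^8 km.
At r₁ the circular-orbit speed is v₁ = √(μ/r₁) = 24.206 km/s.
On the transfer ellipse at r₁, v² = μ(2/r − 1/a) gives v_p = √[μ(2/r₁ − 1/a_t)] = 31.665 km/s.
First burn Δv₁ = |v_p − v₁| = 7.459 km/s.
Circular speed at r₂: v₂ = √(μ/r₂) = 9.942 km/s.
Transfer-orbit speed at r₂: v_a = √[μ(2/r₂ − 1/a_t)] = 5.342 km/s.
Second burn Δv₂ = |v₂ − v_a| = 4.600 km/s.
Δv = Δv₁ + Δv₂ = 7.459 + 4.600 = 12.06 km/s.

Δv = 12.1 km/s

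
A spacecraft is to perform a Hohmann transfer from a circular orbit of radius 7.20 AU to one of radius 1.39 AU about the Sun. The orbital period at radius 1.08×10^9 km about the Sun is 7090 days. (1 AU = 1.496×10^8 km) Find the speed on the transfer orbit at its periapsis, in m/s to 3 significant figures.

v = 32700 m/s

From Kepler's third law T² = 4π²r³/μ at r = 1.08×10^9 km, T = 7090 days = 7090 × 86400 s = 6.12576×10^8 s: μ = 4π²r³/T² = 1.32529×10^11 km³/s².
In km: r₁ = 7.20 × 1.496×10^8 = 1.07712×10^9 km; r₂ = 1.39 × 1.496×10^8 = 2.07944×10^8 km.
Semi-major axis of the transfer orbit: a_t = (1.07712×10^9 + 2.07944×10^8)/2 = 6.42532×10^8 km.
The periapsis of the transfer ellipse is at r = 2.07944×10^8 km.
Vis-viva: v = √[μ(2/r − 1/a_t)] = √[1.32529×10^11 × (2/2.07944×10^8 − 1/6.42532×10^8)] = 32.69 km/s.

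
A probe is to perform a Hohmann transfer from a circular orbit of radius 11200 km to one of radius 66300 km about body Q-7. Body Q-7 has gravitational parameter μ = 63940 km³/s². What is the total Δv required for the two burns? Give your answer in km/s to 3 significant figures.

The Hohmann ellipse has a_t = (r₁ + r₂)/2 = 38750 km.
At r₁ the circular-orbit speed is v₁ = √(μ/r₁) = 2.389 km/s.
Transfer-orbit speed at r₁ (vis-viva equation): v_p = √[μ(2/r₁ − 1/a_t)] = 3.125 km/s.
First burn Δv₁ = |v_p − v₁| = 0.7360 km/s.
At r₂, v₂ = √(μ/r₂) = 0.98204 km/s.
Transfer-orbit speed at r₂: v_a = √[μ(2/r₂ − 1/a_t)] = 0.52796 km/s.
Second burn Δv₂ = |v₂ − v_a| = 0.4541 km/s.
Total Δv = Δv₁ + Δv₂ = 1.190 km/s.

Δv = 1.19 km/s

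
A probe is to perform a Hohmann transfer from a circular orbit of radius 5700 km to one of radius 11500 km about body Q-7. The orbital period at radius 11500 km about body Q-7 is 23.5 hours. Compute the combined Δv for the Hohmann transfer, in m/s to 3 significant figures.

From Kepler's third law T² = 4π²r³/μ at r = 11500 km, T = 23.5 hours = 23.5 × 3600 s = 84600 s: μ = 4π²r³/T² = 8389.05 km³/s².
Transfer-ellipse semi-major axis a_t = (r₁ + r₂)/2 = (5700 + 11500)/2 = 8600 km.
At r₁ the circular-orbit speed is v₁ = √(μ/r₁) = 1.2132 km/s.
On the transfer ellipse at r₁, vis-viva equation gives v_p = √[μ(2/r₁ − 1/a_t)] = 1.4029 km/s.
First burn Δv₁ = |v_p − v₁| = 0.1897 km/s.
Circular speed at r₂: v₂ = √(μ/r₂) = 0.8541 km/s.
Transfer-orbit speed at r₂: v_a = √[μ(2/r₂ − 1/a_t)] = 0.6953 km/s.
Second burn Δv₂ = |v₂ − v_a| = 0.1588 km/s.
Total Δv = Δv₁ + Δv₂ = 0.3485 km/s.

Δv = 348 m/s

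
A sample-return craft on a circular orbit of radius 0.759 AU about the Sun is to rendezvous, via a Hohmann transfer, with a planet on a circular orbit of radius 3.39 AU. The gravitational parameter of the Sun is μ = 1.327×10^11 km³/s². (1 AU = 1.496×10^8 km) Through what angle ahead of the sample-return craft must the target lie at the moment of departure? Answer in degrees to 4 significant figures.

φ = 93.83°

In km: r₁ = 0.759 × 1.496×10^8 = 1.135464×10^8 km; r₂ = 3.39 × 1.496×10^8 = 5.07144×10^8 km.
Transfer-ellipse semi-major axis a_t = (r₁ + r₂)/2 = (1.135464×10^8 + 5.07144×10^8)/2 = 3.103452×10^8 km.
The half-period of the transfer ellipse is t = π√(a_t³/μ) = 4.715×10^7 s.
The target's mean motion on its circular orbit is ω₂ = √(μ/r₂³) = 3.190×10^-8 rad/s.
Angle swept by the target during transfer: ω₂·t = 1.504 rad = 86.17°.
Arrival is 180° from departure on the ellipse, so φ = 180° − 86.17° = 93.83°.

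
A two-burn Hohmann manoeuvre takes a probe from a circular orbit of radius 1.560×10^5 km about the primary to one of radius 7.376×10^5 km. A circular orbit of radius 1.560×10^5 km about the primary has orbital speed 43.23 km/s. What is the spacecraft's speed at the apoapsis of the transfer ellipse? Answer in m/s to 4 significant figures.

From the circular-orbit relation v² = μ/r at r = 1.560×10^5 km: μ = v²r = (43.23)² × 1.560×10^5 = 2.91538×10^8 km³/s².
Transfer-ellipse semi-major axis a_t = (r₁ + r₂)/2 = (1.560×10^5 + 7.376×10^5)/2 = 4.468×10^5 km.
At apoapsis, r = 7.376×10^5 km.
Vis-viva: v = √[μ(2/r − 1/a_t)] = √[2.91538×10^8 × (2/7.376×10^5 − 1/4.468×10^5)] = 11.75 km/s.

v = 11750 m/s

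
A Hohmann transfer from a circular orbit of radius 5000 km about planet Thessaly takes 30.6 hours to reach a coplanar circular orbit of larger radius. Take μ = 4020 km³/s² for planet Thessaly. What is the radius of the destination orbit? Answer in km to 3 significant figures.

r₂ = 29100 km

Transfer time t = 30.6 hours = 1.1016×10^5 s, and t = π√(a_t³/μ).
So a_t = (μ t²/π²)^(1/3) = (4020 × (1.1016×10^5)² / π²)^(1/3) = 17034 km.
Since a_t = (r₁ + r₂)/2, r₂ = 2a_t − r₁ = 2×17034 − 5000 = 29068 km.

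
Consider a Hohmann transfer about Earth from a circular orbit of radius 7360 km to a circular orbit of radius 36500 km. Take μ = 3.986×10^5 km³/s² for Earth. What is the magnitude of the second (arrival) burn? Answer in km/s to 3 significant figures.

Transfer-ellipse semi-major axis a_t = (r₁ + r₂)/2 = (7360 + 36500)/2 = 21930 km.
Circular speed at r = 36500 km: v_c = √(μ/r) = 3.3046 km/s.
Transfer-orbit speed at the same r (vis-viva, a = a_t): v_t = √[μ(2/r − 1/a_t)] = 1.9144 km/s.
Δv₂ = |v_t − v_c| = |1.9144 − 3.3046| = 1.390 km/s.

Δv₂ = 1.39 km/s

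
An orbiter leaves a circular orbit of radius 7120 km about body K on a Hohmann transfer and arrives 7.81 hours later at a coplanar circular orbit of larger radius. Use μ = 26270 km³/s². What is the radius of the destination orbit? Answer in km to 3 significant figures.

Transfer time t = 7.81 hours = 28116 s, and t = π√(a_t³/μ).
So a_t = (μ t²/π²)^(1/3) = (26270 × (28116)² / π²)^(1/3) = 12814 km.
Since a_t = (r₁ + r₂)/2, r₂ = 2a_t − r₁ = 2×12814 − 7120 = 18508 km.

r₂ = 18500 km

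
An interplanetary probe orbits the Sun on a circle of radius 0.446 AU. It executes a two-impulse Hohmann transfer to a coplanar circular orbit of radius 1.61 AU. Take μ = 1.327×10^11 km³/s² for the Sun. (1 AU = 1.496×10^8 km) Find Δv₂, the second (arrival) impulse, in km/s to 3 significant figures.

Δv₂ = 8.01 km/s

In km: r₁ = 0.446 × 1.496×10^8 = 6.67216×10^7 km; r₂ = 1.61 × 1.496×10^8 = 2.40856×10^8 km.
The Hohmann ellipse has a_t = (r₁ + r₂)/2 = 1.537888×10^8 km.
On the circular orbit at r = 2.40856×10^8 km, v_c = √(μ/r) = 23.4724 km/s.
Vis-viva on the transfer ellipse at r = 2.40856×10^8 km gives v_t = √[μ(2/r − 1/a_t)] = 15.4606 km/s.
Δv₂ = |v_t − v_c| = |15.4606 − 23.4724| = 8.012 km/s.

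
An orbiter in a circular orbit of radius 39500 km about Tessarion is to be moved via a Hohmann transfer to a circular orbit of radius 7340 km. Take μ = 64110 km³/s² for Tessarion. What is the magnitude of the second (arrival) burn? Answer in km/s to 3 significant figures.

Δv₂ = 0.883 km/s

Semi-major axis of the transfer orbit: a_t = (39500 + 7340)/2 = 23420 km.
On the circular orbit at r = 7340 km, v_c = √(μ/r) = 2.9554 km/s.
Vis-viva on the transfer ellipse at r = 7340 km gives v_t = √[μ(2/r − 1/a_t)] = 3.8381 km/s.
Δv₂ = |v_t − v_c| = |3.8381 − 2.9554| = 0.8827 km/s.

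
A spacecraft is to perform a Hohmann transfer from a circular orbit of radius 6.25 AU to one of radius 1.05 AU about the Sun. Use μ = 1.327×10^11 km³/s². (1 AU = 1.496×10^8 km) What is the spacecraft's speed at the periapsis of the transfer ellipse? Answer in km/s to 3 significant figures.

v = 38.0 km/s

In km: r₁ = 6.25 × 1.496×10^8 = 9.350×10^8 km; r₂ = 1.05 × 1.496×10^8 = 1.5708×10^8 km.
The Hohmann ellipse has a_t = (r₁ + r₂)/2 = 5.4604×10^8 km.
The periapsis of the transfer ellipse is at r = 1.5708×10^8 km.
From the vis-viva equation, v = √[μ(2/r − 1/a_t)] = 38.03 km/s.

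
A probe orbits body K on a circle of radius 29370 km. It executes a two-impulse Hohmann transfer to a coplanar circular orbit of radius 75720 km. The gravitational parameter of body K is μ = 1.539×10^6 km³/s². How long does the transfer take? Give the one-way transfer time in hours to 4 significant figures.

Transfer-ellipse semi-major axis a_t = (r₁ + r₂)/2 = (29370 + 75720)/2 = 52545 km.
Half the transfer-orbit period gives t = π√(a_t³/μ) = 30502 s.
Converting: 30502 s ÷ 3600 s/hour = 8.473 hours.

t = 8.473 hours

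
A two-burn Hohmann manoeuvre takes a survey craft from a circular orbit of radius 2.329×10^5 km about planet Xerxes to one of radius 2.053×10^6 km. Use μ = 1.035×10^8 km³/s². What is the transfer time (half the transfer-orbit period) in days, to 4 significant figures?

Transfer-ellipse semi-major axis a_t = (r₁ + r₂)/2 = (2.329×10^5 + 2.053×10^6)/2 = 1.14295×10^6 km.
By Kepler's third law the transfer-orbit period is T = 2π√(a_t³/μ), so t = T/2 = 3.773×10^5 s.
Converting: 3.773×10^5 s ÷ 86400 s/day = 4.367 days.

t = 4.367 days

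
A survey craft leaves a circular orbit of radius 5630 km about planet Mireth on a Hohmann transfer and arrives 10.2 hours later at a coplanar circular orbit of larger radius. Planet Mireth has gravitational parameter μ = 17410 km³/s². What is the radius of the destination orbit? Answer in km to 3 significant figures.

Transfer time t = 10.2 hours = 36720 s, and t = π√(a_t³/μ).
So a_t = (μ t²/π²)^(1/3) = (17410 × (36720)² / π²)^(1/3) = 13349 km.
Since a_t = (r₁ + r₂)/2, r₂ = 2a_t − r₁ = 2×13349 − 5630 = 21068 km.

r₂ = 21100 km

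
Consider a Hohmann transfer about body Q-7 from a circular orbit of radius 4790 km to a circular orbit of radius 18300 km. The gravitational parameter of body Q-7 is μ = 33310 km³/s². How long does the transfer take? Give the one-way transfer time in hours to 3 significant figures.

The Hohmann ellipse has a_t = (r₁ + r₂)/2 = 11545 km.
Transfer time t = π√(a_t³/μ) = π√((11545)³ / 33310) = 21350 s.
Converting: 21350 s ÷ 3600 s/hour = 5.93 hours.

t = 5.93 hours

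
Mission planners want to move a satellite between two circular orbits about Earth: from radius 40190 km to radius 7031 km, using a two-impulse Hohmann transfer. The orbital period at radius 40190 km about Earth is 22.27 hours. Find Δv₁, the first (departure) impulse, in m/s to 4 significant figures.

Δv₁ = 1431 m/s

From Kepler's third law T² = 4π²r³/μ at r = 40190 km, T = 22.27 hours = 22.27 × 3600 s = 80172 s: μ = 4π²r³/T² = 3.98720×10^5 km³/s².
Semi-major axis of the transfer orbit: a_t = (40190 + 7031)/2 = 23610.5 km.
On the circular orbit at r = 40190 km, v_c = √(μ/r) = 3.150 km/s.
Transfer-orbit speed at the same r (vis-viva, a = a_t): v_t = √[μ(2/r − 1/a_t)] = 1.719 km/s.
Δv₁ = |v_t − v_c| = |1.719 − 3.150| = 1.431 km/s.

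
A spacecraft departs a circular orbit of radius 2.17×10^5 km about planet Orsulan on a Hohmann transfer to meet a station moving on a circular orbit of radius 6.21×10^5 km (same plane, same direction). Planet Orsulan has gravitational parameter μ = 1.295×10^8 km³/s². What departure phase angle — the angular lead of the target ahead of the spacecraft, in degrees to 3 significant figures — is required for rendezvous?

φ = 80.2°

Transfer-ellipse semi-major axis a_t = (r₁ + r₂)/2 = (2.170×10^5 + 6.210×10^5)/2 = 4.190×10^5 km.
Transfer time t = π√(a_t³/μ) = 74875 s.
Target angular speed ω₂ = √(μ/r₂³) = 2.3254×10^-5 rad/s.
Angle swept by the target during transfer: ω₂·t = 1.7411 rad = 99.76°.
The spacecraft traverses 180° on the transfer ellipse, so the target must lead by 180° − 99.76° = 80.2°.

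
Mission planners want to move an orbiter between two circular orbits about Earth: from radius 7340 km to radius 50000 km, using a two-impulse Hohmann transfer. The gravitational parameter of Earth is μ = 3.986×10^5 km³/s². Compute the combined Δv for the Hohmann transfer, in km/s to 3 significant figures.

The Hohmann ellipse has a_t = (r₁ + r₂)/2 = 28670 km.
Circular speed at r₁: v₁ = √(μ/r₁) = √(3.986×10^5/7340) = 7.3692 km/s.
On the transfer ellipse at r₁, vis-viva equation gives v_p = √[μ(2/r₁ − 1/a_t)] = 9.7318 km/s.
First burn Δv₁ = |v_p − v₁| = 2.3626 km/s.
Circular speed at r₂: v₂ = √(μ/r₂) = 2.823473 km/s.
Transfer-orbit speed at r₂: v_a = √[μ(2/r₂ − 1/a_t)] = 1.428624 km/s.
Second burn Δv₂ = |v₂ − v_a| = 1.3948 km/s.
Total Δv = Δv₁ + Δv₂ = 3.757 km/s.

Δv = 3.76 km/s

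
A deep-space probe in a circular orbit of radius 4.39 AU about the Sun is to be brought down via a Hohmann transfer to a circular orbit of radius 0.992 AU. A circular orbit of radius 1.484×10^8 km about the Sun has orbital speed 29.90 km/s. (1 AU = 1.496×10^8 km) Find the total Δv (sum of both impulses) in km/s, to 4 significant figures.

From the circular-orbit relation v² = μ/r at r = 1.484×10^8 km: μ = v²r = (29.90)² × 1.484×10^8 = 1.32671×10^11 km³/s².
In km: r₁ = 4.39 × 1.496×10^8 = 6.56744×10^8 km; r₂ = 0.992 × 1.496×10^8 = 1.484032×10^8 km.
Transfer-ellipse semi-major axis a_t = (r₁ + r₂)/2 = (6.56744×10^8 + 1.484032×10^8)/2 = 4.025736×10^8 km.
At r₁ the circular-orbit speed is v₁ = √(μ/r₁) = 14.2131 km/s.
Transfer-orbit speed at r₁ (vis-viva equation): v_a = √[μ(2/r₁ − 1/a_t)] = 8.62957 km/s.
First burn Δv₁ = |v_a − v₁| = 5.584 km/s.
At r₂, v₂ = √(μ/r₂) = 29.90 km/s.
Transfer-orbit speed at r₂: v_p = √[μ(2/r₂ − 1/a_t)] = 38.19 km/s.
Second burn Δv₂ = |v₂ − v_p| = 8.290 km/s.
Total Δv = Δv₁ + Δv₂ = 13.87 km/s.

Δv = 13.87 km/s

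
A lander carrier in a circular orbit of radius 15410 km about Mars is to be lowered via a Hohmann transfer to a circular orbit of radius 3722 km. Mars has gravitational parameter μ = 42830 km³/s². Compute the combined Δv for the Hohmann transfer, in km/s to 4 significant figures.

Δv = 1.540 km/s

Semi-major axis of the transfer orbit: a_t = (15410 + 3722)/2 = 9566 km.
At r₁ the circular-orbit speed is v₁ = √(μ/r₁) = 1.6671 km/s.
Transfer-orbit speed at r₁ (vis-viva equation): v_a = √[μ(2/r₁ − 1/a_t)] = 1.0399 km/s.
First burn Δv₁ = |v_a − v₁| = 0.6272 km/s.
Circular speed at r₂: v₂ = √(μ/r₂) = 3.3922344 km/s.
Transfer-orbit speed at r₂: v_p = √[μ(2/r₂ − 1/a_t)] = 4.3054840 km/s.
Second burn Δv₂ = |v₂ − v_p| = 0.9132 km/s.
Total Δv = Δv₁ + Δv₂ = 1.540 km/s.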